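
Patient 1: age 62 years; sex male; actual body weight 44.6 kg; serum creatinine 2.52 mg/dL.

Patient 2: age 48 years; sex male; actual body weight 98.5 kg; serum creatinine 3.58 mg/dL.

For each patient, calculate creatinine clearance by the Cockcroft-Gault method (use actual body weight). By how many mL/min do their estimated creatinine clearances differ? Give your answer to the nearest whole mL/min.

16 mL/min

Patient 1: CrCl = (140 − 62) × 44.6 / (72 × 2.52) = 3478.8 / 181.44 ≈ 19.2 mL/min
Patient 2: CrCl = (140 − 48) × 98.5 / (72 × 3.58) = 9062.0 / 257.76 ≈ 35.2 mL/min
|19.2 − 35.2| = 16.0 mL/min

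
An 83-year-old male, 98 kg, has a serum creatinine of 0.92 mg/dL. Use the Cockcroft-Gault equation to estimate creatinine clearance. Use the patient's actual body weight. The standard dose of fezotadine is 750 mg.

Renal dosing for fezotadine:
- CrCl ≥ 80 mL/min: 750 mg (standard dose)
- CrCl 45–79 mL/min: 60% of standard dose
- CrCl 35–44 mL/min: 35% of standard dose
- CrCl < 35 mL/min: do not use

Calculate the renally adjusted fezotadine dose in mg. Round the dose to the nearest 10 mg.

750 mg

CrCl = (140 − 83) × 98 / (72 × 0.92) = 5586.0 / 66.24 ≈ 84.3 mL/min
CrCl ≈ 84 mL/min → bracket ≥ 80 mL/min.
100% of 750 mg = 750 mg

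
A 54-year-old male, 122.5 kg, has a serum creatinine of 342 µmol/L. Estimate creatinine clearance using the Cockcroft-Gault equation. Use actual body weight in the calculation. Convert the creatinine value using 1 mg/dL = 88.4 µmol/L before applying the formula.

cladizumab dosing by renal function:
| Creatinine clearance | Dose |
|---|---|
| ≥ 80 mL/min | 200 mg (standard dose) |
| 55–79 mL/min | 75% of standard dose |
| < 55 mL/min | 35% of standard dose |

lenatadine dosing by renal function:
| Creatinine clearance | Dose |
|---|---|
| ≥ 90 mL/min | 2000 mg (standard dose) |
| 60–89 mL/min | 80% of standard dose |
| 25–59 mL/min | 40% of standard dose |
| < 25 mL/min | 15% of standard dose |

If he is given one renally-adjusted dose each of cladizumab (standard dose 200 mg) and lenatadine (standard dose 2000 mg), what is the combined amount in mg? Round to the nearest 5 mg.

SCr = 342 / 88.4 = 3.869 mg/dL
CrCl = (140 − 54) × 122.5 / (72 × 3.869) = 10535.0 / 278.57 ≈ 37.8 mL/min
CrCl ≈ 38 mL/min.
cladizumab: < 55 mL/min → 35% of 200 mg = 70 mg.
lenatadine: 25–59 mL/min → 40% of 2000 mg = 800 mg.
Total = 70 + 800 = 870 mg.

870 mg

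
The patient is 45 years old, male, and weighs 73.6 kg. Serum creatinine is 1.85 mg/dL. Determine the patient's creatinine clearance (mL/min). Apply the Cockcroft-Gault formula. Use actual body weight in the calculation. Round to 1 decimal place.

52.5 mL/min

CrCl = (140 − 45) × 73.6 / (72 × 1.85) = 6992.0 / 133.20 ≈ 52.5 mL/min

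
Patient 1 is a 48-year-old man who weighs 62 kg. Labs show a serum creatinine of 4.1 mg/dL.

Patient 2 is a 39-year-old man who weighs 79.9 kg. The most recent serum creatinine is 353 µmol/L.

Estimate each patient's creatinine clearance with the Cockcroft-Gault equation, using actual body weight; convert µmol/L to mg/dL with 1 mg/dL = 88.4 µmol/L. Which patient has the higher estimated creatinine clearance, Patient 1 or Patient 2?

Patient 2

Patient 1: CrCl = (140 − 48) × 62 / (72 × 4.1) = 5704.0 / 295.20 ≈ 19.3 mL/min
Patient 2: SCr = 353 / 88.4 = 3.993 mg/dL
Patient 2: CrCl = (140 − 39) × 79.9 / (72 × 3.993) = 8069.9 / 287.50 ≈ 28.1 mL/min
19.3 vs 28.1 mL/min → Patient 2 is higher.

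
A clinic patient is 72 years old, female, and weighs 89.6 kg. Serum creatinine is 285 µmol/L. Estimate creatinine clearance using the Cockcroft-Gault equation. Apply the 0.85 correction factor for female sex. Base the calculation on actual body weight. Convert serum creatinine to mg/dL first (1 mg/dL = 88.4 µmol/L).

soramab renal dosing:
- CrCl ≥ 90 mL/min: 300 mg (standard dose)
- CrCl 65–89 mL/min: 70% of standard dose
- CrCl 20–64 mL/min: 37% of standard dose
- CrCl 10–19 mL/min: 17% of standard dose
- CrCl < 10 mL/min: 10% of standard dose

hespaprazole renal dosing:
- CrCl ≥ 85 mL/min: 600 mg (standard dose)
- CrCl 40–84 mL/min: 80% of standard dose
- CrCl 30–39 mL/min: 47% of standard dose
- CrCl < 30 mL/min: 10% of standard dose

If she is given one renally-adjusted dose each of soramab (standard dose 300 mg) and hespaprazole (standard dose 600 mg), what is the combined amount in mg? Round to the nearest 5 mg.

170 mg

SCr = 285 / 88.4 = 3.224 mg/dL
CrCl = (140 − 72) × 89.6 / (72 × 3.224) × 0.85 = 6092.8 / 232.13 × 0.85 ≈ 22.3 mL/min
CrCl ≈ 22 mL/min.
soramab: 20–64 mL/min → 37% of 300 mg = 111 mg.
hespaprazole: < 30 mL/min → 10% of 600 mg = 60 mg.
Total = 111 + 60 = 171 mg.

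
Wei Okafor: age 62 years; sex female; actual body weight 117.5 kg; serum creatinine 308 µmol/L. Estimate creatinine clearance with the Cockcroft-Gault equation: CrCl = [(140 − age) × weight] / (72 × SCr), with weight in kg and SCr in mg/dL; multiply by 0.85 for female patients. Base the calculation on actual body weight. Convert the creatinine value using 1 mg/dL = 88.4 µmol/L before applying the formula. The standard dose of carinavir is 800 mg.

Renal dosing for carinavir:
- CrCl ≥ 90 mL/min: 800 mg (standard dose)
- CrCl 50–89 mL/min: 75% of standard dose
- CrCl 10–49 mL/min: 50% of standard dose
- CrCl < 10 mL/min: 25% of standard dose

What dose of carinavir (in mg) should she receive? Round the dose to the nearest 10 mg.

SCr = 308 / 88.4 = 3.484 mg/dL
CrCl = (140 − 62) × 117.5 / (72 × 3.484) × 0.85 = 9165.0 / 250.85 × 0.85 ≈ 31.1 mL/min
CrCl ≈ 31 mL/min → bracket 10–49 mL/min.
50% of 800 mg = 400 mg

400 mg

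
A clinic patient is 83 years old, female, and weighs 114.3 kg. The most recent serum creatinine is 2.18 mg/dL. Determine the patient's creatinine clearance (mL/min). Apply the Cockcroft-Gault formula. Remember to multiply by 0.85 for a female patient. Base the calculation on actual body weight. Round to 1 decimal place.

35.3 mL/min

CrCl = (140 − 83) × 114.3 / (72 × 2.18) × 0.85 = 6515.1 / 156.96 × 0.85 ≈ 35.3 mL/min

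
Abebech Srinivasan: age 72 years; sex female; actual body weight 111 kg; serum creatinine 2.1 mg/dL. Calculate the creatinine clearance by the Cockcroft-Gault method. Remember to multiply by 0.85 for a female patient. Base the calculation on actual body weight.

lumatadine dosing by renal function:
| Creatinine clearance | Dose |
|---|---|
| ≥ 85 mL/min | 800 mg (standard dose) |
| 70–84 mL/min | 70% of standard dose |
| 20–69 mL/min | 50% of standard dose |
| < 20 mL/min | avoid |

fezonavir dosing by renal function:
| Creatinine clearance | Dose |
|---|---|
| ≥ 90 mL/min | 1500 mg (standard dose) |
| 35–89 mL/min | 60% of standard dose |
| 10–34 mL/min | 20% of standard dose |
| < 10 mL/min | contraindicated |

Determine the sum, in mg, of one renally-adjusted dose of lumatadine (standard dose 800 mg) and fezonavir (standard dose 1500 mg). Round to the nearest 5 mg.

CrCl = (140 − 72) × 111 / (72 × 2.1) × 0.85 = 7548.0 / 151.20 × 0.85 ≈ 42.4 mL/min
CrCl ≈ 42 mL/min.
lumatadine: 20–69 mL/min → 50% of 800 mg = 400 mg.
fezonavir: 35–89 mL/min → 60% of 1500 mg = 900 mg.
Total = 400 + 900 = 1300 mg.

1300 mg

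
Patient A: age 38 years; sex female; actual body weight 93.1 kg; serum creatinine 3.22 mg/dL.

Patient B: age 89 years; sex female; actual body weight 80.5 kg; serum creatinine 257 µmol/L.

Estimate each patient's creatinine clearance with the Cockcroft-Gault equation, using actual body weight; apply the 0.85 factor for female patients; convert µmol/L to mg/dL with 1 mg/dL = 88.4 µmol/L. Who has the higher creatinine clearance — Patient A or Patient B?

Patient A: CrCl = (140 − 38) × 93.1 / (72 × 3.22) × 0.85 = 9496.2 / 231.84 × 0.85 ≈ 34.8 mL/min
Patient B: SCr = 257 / 88.4 = 2.907 mg/dL
Patient B: CrCl = (140 − 89) × 80.5 / (72 × 2.907) × 0.85 = 4105.5 / 209.30 × 0.85 ≈ 16.7 mL/min
34.8 vs 16.7 mL/min → Patient A is higher.

Patient A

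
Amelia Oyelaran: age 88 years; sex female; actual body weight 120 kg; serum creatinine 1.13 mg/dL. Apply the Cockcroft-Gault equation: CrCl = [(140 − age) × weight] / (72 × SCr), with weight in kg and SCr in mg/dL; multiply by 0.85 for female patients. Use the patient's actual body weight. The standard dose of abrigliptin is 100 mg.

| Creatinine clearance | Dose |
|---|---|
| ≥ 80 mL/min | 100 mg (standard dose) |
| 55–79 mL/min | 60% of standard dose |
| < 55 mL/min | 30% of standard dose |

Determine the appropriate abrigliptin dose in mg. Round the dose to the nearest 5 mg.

CrCl = (140 − 88) × 120 / (72 × 1.13) × 0.85 = 6240.0 / 81.36 × 0.85 ≈ 65.2 mL/min
CrCl ≈ 65 mL/min → bracket 55–79 mL/min.
60% of 100 mg = 60 mg

60 mg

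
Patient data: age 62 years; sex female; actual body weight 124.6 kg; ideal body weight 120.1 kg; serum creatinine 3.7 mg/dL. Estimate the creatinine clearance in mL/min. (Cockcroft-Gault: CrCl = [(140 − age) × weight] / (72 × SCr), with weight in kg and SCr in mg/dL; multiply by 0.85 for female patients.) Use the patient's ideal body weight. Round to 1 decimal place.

29.9 mL/min

CrCl = (140 − 62) × 120.1 / (72 × 3.7) × 0.85 = 9367.8 / 266.40 × 0.85 ≈ 29.9 mL/min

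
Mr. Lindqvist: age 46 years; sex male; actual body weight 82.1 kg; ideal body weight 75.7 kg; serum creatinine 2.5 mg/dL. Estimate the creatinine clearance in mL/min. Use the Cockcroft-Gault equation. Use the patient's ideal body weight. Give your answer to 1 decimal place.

CrCl = (140 − 46) × 75.7 / (72 × 2.5) = 7115.8 / 180.00 ≈ 39.5 mL/min

39.5 mL/min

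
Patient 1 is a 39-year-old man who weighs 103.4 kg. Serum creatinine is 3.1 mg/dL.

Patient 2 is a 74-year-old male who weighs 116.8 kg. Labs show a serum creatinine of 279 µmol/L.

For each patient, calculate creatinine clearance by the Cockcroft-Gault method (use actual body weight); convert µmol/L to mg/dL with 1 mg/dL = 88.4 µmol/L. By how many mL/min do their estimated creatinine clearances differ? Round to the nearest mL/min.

Patient 1: CrCl = (140 − 39) × 103.4 / (72 × 3.1) = 10443.4 / 223.20 ≈ 46.8 mL/min
Patient 2: SCr = 279 / 88.4 = 3.156 mg/dL
Patient 2: CrCl = (140 − 74) × 116.8 / (72 × 3.156) = 7708.8 / 227.23 ≈ 33.9 mL/min
|46.8 − 33.9| = 12.9 mL/min

13 mL/min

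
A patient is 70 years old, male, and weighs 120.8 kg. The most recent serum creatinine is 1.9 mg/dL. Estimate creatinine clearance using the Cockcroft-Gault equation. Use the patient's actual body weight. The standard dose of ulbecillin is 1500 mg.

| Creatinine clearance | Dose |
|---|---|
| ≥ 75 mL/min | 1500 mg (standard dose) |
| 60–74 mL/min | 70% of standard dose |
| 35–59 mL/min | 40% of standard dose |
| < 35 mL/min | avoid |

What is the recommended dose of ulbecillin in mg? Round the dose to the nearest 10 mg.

1050 mg

CrCl = (140 − 70) × 120.8 / (72 × 1.9) = 8456.0 / 136.80 ≈ 61.8 mL/min
CrCl ≈ 62 mL/min → bracket 60–74 mL/min.
70% of 1500 mg = 1050 mg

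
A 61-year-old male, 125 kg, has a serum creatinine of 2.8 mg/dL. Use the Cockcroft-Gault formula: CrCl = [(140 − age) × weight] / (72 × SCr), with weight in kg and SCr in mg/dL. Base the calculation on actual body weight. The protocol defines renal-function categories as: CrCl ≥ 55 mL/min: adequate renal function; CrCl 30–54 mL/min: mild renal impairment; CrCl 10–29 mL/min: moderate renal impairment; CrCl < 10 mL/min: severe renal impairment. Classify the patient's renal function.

mild renal impairment

CrCl = (140 − 61) × 125 / (72 × 2.8) = 9875.0 / 201.60 ≈ 49.0 mL/min
49 mL/min falls in the 'mild renal impairment' range.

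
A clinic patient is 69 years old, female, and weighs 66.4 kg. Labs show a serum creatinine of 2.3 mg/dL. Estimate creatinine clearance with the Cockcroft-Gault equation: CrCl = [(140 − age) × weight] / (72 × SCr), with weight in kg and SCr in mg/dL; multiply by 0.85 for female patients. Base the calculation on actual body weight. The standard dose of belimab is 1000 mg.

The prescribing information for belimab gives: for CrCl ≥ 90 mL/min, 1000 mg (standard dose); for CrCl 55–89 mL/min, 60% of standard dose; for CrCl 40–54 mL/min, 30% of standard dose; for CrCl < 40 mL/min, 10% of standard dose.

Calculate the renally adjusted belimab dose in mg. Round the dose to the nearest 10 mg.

CrCl = (140 − 69) × 66.4 / (72 × 2.3) × 0.85 = 4714.4 / 165.60 × 0.85 ≈ 24.2 mL/min
CrCl ≈ 24 mL/min → bracket < 40 mL/min.
10% of 1000 mg = 100 mg

100 mg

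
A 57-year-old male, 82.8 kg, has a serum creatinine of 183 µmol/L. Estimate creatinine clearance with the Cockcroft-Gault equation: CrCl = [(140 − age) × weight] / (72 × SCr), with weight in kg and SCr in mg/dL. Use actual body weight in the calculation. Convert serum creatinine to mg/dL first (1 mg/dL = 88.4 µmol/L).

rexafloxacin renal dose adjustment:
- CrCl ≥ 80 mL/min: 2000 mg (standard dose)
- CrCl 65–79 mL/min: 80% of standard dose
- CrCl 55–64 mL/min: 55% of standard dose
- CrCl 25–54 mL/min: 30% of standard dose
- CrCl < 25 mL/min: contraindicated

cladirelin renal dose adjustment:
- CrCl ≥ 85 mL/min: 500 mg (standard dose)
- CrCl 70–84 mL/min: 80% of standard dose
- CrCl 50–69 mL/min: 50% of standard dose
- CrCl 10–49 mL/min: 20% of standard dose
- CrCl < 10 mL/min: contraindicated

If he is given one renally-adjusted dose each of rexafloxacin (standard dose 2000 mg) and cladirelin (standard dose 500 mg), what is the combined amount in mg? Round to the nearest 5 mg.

700 mg

SCr = 183 / 88.4 = 2.07 mg/dL
CrCl = (140 − 57) × 82.8 / (72 × 2.07) = 6872.4 / 149.04 ≈ 46.1 mL/min
CrCl ≈ 46 mL/min.
rexafloxacin: 25–54 mL/min → 30% of 2000 mg = 600 mg.
cladirelin: 10–49 mL/min → 20% of 500 mg = 100 mg.
Total = 600 + 100 = 700 mg.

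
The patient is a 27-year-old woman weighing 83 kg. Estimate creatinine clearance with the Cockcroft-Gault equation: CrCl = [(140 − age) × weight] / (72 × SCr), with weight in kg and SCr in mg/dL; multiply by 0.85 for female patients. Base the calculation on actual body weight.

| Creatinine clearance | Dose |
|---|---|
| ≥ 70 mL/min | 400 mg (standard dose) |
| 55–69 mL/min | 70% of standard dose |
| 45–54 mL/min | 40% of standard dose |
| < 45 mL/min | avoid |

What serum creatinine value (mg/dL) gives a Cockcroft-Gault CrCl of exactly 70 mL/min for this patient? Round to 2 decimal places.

Standard dose requires CrCl ≥ 70 mL/min.
Set (140 − 27) × 83 × 0.85 / (72 × SCr) = 70
SCr = (140 − 27) × 83 × 0.85 / (72 × 70) = 1.582 mg/dL

1.58 mg/dL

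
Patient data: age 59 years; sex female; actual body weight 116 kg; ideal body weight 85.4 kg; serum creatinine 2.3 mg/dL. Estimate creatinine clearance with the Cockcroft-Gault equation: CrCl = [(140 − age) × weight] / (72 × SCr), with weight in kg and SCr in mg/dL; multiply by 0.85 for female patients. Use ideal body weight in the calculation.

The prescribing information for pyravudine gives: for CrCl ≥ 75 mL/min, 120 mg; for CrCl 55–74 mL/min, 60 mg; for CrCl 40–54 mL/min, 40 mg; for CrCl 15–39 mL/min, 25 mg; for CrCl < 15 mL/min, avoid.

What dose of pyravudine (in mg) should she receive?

25 mg

CrCl = (140 − 59) × 85.4 / (72 × 2.3) × 0.85 = 6917.4 / 165.60 × 0.85 ≈ 35.5 mL/min
CrCl ≈ 36 mL/min → bracket 15–39 mL/min.
Dose for this bracket: 25 mg.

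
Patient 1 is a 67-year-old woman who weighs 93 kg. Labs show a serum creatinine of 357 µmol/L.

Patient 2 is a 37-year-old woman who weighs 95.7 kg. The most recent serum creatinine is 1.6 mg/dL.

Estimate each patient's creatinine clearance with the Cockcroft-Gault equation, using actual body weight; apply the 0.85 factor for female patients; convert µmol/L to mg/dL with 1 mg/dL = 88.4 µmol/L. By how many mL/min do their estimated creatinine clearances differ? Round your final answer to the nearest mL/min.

Patient 1: SCr = 357 / 88.4 = 4.038 mg/dL
Patient 1: CrCl = (140 − 67) × 93 / (72 × 4.038) × 0.85 = 6789.0 / 290.74 × 0.85 ≈ 19.8 mL/min
Patient 2: CrCl = (140 − 37) × 95.7 / (72 × 1.6) × 0.85 = 9857.1 / 115.20 × 0.85 ≈ 72.7 mL/min
|19.8 − 72.7| = 52.9 mL/min

53 mL/min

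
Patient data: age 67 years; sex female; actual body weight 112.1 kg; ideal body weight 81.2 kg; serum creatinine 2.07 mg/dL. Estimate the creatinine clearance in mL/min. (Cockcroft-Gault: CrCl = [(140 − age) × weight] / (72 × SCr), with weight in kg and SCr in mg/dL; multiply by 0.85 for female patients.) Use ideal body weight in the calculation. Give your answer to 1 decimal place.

33.8 mL/min

CrCl = (140 − 67) × 81.2 / (72 × 2.07) × 0.85 = 5927.6 / 149.04 × 0.85 ≈ 33.8 mL/min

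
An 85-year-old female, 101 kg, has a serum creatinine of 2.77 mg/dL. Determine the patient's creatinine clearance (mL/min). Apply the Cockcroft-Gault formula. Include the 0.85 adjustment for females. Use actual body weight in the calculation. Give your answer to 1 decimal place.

CrCl = (140 − 85) × 101 / (72 × 2.77) × 0.85 = 5555.0 / 199.44 × 0.85 ≈ 23.7 mL/min

23.7 mL/min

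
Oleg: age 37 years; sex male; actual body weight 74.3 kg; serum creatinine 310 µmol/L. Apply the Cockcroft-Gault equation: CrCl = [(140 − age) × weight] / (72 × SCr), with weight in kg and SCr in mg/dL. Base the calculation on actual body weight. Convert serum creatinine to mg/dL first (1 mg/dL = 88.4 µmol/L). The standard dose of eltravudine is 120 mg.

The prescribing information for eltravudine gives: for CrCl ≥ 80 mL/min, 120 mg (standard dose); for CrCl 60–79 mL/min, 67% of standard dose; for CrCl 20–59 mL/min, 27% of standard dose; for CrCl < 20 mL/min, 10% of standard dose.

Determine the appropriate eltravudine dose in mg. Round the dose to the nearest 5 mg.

30 mg

SCr = 310 / 88.4 = 3.507 mg/dL
CrCl = (140 − 37) × 74.3 / (72 × 3.507) = 7652.9 / 252.50 ≈ 30.3 mL/min
CrCl ≈ 30 mL/min → bracket 20–59 mL/min.
27% of 120 mg = 32.4 mg → 30 mg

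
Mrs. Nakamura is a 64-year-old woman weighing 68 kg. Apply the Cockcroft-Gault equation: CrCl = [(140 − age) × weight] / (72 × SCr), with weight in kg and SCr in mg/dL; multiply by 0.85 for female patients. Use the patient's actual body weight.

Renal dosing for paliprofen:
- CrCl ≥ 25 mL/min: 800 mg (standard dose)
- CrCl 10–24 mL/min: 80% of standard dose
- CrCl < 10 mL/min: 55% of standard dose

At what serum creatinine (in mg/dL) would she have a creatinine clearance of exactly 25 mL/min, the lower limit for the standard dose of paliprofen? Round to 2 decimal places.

2.44 mg/dL

Standard dose requires CrCl ≥ 25 mL/min.
Set (140 − 64) × 68 × 0.85 / (72 × SCr) = 25
SCr = (140 − 64) × 68 × 0.85 / (72 × 25) = 2.440 mg/dL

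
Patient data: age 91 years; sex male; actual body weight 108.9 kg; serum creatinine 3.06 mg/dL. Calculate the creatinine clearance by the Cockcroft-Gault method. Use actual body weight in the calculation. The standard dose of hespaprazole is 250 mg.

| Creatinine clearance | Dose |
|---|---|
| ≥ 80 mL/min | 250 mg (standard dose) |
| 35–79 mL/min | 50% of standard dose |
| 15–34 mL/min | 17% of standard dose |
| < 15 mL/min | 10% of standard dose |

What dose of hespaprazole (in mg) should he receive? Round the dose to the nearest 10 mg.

CrCl = (140 − 91) × 108.9 / (72 × 3.06) = 5336.1 / 220.32 ≈ 24.2 mL/min
CrCl ≈ 24 mL/min → bracket 15–34 mL/min.
17% of 250 mg = 42.5 mg → 40 mg

40 mg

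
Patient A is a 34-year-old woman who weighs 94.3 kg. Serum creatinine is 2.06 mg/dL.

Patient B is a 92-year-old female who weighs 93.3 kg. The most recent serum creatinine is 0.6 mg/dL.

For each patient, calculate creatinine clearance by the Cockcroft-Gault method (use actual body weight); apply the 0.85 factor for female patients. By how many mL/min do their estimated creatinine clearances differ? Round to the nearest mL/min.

31 mL/min

Patient A: CrCl = (140 − 34) × 94.3 / (72 × 2.06) × 0.85 = 9995.8 / 148.32 × 0.85 ≈ 57.3 mL/min
Patient B: CrCl = (140 − 92) × 93.3 / (72 × 0.6) × 0.85 = 4478.4 / 43.20 × 0.85 ≈ 88.1 mL/min
|57.3 − 88.1| = 30.8 mL/min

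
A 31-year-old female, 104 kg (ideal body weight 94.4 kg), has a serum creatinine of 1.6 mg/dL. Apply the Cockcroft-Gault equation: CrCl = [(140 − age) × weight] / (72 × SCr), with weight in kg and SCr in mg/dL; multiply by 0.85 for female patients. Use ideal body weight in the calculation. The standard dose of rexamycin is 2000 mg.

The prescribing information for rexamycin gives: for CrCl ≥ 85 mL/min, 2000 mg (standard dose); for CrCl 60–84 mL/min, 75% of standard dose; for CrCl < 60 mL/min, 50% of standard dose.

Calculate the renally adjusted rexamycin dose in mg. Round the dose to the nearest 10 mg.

CrCl = (140 − 31) × 94.4 / (72 × 1.6) × 0.85 = 10289.6 / 115.20 × 0.85 ≈ 75.9 mL/min
CrCl ≈ 76 mL/min → bracket 60–84 mL/min.
75% of 2000 mg = 1500 mg

1500 mg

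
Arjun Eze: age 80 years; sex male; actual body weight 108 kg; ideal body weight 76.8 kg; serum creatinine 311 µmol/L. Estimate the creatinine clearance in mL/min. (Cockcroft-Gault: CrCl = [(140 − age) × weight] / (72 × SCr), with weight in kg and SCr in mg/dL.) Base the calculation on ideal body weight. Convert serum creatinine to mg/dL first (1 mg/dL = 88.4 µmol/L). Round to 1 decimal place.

18.2 mL/min

SCr = 311 / 88.4 = 3.518 mg/dL
CrCl = (140 − 80) × 76.8 / (72 × 3.518) = 4608.0 / 253.30 ≈ 18.2 mL/min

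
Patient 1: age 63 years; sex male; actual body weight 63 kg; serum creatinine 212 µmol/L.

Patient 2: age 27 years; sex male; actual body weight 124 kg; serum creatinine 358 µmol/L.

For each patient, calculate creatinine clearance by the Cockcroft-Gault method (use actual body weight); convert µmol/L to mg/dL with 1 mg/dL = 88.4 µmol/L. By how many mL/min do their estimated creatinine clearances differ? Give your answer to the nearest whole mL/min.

20 mL/min

Patient 1: SCr = 212 / 88.4 = 2.398 mg/dL
Patient 1: CrCl = (140 − 63) × 63 / (72 × 2.398) = 4851.0 / 172.66 ≈ 28.1 mL/min
Patient 2: SCr = 358 / 88.4 = 4.05 mg/dL
Patient 2: CrCl = (140 − 27) × 124 / (72 × 4.05) = 14012.0 / 291.60 ≈ 48.1 mL/min
|28.1 − 48.1| = 20.0 mL/min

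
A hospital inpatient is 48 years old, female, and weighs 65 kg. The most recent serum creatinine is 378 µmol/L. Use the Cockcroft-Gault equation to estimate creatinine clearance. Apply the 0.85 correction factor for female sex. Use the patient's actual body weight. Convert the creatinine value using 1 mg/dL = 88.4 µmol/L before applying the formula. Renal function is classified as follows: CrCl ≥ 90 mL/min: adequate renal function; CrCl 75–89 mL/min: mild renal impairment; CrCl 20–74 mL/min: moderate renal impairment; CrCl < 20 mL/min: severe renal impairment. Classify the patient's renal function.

severe renal impairment

SCr = 378 / 88.4 = 4.276 mg/dL
CrCl = (140 − 48) × 65 / (72 × 4.276) × 0.85 = 5980.0 / 307.87 × 0.85 ≈ 16.5 mL/min
17 mL/min falls in the 'severe renal impairment' range.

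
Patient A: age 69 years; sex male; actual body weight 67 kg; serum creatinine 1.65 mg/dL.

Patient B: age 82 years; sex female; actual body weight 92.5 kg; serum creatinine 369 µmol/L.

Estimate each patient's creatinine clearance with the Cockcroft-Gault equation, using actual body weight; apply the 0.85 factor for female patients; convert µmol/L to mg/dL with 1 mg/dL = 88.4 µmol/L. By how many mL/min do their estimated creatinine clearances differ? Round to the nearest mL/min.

Patient A: CrCl = (140 − 69) × 67 / (72 × 1.65) = 4757.0 / 118.80 ≈ 40.0 mL/min
Patient B: SCr = 369 / 88.4 = 4.174 mg/dL
Patient B: CrCl = (140 − 82) × 92.5 / (72 × 4.174) × 0.85 = 5365.0 / 300.53 × 0.85 ≈ 15.2 mL/min
|40.0 − 15.2| = 24.8 mL/min

25 mL/min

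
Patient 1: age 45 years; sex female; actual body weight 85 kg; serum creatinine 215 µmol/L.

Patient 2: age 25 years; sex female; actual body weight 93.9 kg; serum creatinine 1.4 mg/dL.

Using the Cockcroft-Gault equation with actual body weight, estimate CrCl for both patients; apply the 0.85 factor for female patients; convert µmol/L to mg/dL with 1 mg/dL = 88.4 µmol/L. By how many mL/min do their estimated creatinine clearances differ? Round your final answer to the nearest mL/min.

52 mL/min

Patient 1: SCr = 215 / 88.4 = 2.432 mg/dL
Patient 1: CrCl = (140 − 45) × 85 / (72 × 2.432) × 0.85 = 8075.0 / 175.10 × 0.85 ≈ 39.2 mL/min
Patient 2: CrCl = (140 − 25) × 93.9 / (72 × 1.4) × 0.85 = 10798.5 / 100.80 × 0.85 ≈ 91.1 mL/min
|39.2 − 91.1| = 51.9 mL/min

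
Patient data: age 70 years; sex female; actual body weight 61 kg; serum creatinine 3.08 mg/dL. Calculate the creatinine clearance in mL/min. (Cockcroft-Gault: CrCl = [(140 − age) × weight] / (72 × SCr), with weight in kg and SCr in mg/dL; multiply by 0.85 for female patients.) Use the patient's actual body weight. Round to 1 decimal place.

16.4 mL/min

CrCl = (140 − 70) × 61 / (72 × 3.08) × 0.85 = 4270.0 / 221.76 × 0.85 ≈ 16.4 mL/min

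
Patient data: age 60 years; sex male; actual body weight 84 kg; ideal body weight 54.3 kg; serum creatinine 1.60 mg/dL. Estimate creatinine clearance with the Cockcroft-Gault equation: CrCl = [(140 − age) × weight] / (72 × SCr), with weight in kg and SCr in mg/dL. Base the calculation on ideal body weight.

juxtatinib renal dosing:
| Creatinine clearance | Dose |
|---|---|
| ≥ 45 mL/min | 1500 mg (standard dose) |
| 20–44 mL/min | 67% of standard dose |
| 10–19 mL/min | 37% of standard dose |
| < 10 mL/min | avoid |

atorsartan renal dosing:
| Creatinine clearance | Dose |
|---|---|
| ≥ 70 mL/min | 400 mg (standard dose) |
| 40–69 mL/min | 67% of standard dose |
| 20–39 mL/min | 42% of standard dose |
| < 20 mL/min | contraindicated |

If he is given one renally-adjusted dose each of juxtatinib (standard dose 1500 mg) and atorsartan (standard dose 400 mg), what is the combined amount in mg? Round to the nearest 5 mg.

1175 mg

CrCl = (140 − 60) × 54.3 / (72 × 1.6) = 4344.0 / 115.20 ≈ 37.7 mL/min
CrCl ≈ 38 mL/min.
juxtatinib: 20–44 mL/min → 67% of 1500 mg = 1005 mg.
atorsartan: 20–39 mL/min → 42% of 400 mg = 168 mg.
Total = 1005 + 168 = 1173 mg.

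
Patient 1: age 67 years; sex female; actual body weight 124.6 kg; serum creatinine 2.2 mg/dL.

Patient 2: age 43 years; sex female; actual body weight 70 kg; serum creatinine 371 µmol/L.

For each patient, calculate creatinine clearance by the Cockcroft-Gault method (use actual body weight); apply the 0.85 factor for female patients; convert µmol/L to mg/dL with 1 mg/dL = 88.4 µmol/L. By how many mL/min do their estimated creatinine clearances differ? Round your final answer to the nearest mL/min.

Patient 1: CrCl = (140 − 67) × 124.6 / (72 × 2.2) × 0.85 = 9095.8 / 158.40 × 0.85 ≈ 48.8 mL/min
Patient 2: SCr = 371 / 88.4 = 4.197 mg/dL
Patient 2: CrCl = (140 − 43) × 70 / (72 × 4.197) × 0.85 = 6790.0 / 302.18 × 0.85 ≈ 19.1 mL/min
|48.8 − 19.1| = 29.7 mL/min

30 mL/min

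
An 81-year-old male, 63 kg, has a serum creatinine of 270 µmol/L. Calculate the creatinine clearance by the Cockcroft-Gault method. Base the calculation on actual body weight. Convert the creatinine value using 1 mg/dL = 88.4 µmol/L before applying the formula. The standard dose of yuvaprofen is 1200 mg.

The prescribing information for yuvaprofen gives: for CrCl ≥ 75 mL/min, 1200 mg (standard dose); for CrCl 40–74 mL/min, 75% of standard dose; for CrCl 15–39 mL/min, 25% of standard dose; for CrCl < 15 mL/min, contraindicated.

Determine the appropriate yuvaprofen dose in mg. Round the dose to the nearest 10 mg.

SCr = 270 / 88.4 = 3.054 mg/dL
CrCl = (140 − 81) × 63 / (72 × 3.054) = 3717.0 / 219.89 ≈ 16.9 mL/min
CrCl ≈ 17 mL/min → bracket 15–39 mL/min.
25% of 1200 mg = 300 mg

300 mg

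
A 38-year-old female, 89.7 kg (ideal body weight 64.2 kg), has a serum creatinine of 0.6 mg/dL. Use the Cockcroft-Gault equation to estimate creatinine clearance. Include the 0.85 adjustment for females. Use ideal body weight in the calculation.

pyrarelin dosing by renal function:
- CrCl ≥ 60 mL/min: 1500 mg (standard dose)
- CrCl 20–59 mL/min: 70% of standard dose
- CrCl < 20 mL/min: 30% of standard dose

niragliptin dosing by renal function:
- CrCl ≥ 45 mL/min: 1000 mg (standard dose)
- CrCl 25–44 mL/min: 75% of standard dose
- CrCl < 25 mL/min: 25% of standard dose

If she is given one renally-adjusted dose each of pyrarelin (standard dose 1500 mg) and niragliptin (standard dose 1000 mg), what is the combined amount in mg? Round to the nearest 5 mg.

2500 mg

CrCl = (140 − 38) × 64.2 / (72 × 0.6) × 0.85 = 6548.4 / 43.20 × 0.85 ≈ 128.8 mL/min
CrCl ≈ 129 mL/min.
pyrarelin: ≥ 60 mL/min → 100% of 1500 mg = 1500 mg.
niragliptin: ≥ 45 mL/min → 100% of 1000 mg = 1000 mg.
Total = 1500 + 1000 = 2500 mg.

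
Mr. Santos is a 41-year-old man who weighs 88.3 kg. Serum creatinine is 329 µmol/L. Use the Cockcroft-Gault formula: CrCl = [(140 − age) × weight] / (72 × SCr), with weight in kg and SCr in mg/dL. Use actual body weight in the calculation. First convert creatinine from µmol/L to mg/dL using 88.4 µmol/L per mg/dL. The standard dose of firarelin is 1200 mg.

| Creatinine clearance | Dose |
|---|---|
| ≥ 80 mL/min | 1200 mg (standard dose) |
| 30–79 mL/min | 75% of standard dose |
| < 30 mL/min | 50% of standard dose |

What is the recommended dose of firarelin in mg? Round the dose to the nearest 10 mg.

SCr = 329 / 88.4 = 3.722 mg/dL
CrCl = (140 − 41) × 88.3 / (72 × 3.722) = 8741.7 / 267.98 ≈ 32.6 mL/min
CrCl ≈ 33 mL/min → bracket 30–79 mL/min.
75% of 1200 mg = 900 mg

900 mg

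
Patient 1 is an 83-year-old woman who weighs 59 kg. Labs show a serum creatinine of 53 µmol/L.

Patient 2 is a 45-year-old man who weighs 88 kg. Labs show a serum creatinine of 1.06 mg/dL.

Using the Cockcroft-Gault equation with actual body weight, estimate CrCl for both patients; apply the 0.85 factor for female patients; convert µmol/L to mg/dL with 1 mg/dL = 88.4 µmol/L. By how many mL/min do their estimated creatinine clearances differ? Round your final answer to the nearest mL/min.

43 mL/min

Patient 1: SCr = 53 / 88.4 = 0.6 mg/dL
Patient 1: CrCl = (140 − 83) × 59 / (72 × 0.6) × 0.85 = 3363.0 / 43.20 × 0.85 ≈ 66.2 mL/min
Patient 2: CrCl = (140 − 45) × 88 / (72 × 1.06) = 8360.0 / 76.32 ≈ 109.5 mL/min
|66.2 − 109.5| = 43.3 mL/min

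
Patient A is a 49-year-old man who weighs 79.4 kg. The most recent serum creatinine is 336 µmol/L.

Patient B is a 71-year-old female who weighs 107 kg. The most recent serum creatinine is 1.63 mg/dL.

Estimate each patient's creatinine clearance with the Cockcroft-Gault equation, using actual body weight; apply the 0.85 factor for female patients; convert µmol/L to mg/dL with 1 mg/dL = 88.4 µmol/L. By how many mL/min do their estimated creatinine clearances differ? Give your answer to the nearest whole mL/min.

27 mL/min

Patient A: SCr = 336 / 88.4 = 3.801 mg/dL
Patient A: CrCl = (140 − 49) × 79.4 / (72 × 3.801) = 7225.4 / 273.67 ≈ 26.4 mL/min
Patient B: CrCl = (140 − 71) × 107 / (72 × 1.63) × 0.85 = 7383.0 / 117.36 × 0.85 ≈ 53.5 mL/min
|26.4 − 53.5| = 27.1 mL/min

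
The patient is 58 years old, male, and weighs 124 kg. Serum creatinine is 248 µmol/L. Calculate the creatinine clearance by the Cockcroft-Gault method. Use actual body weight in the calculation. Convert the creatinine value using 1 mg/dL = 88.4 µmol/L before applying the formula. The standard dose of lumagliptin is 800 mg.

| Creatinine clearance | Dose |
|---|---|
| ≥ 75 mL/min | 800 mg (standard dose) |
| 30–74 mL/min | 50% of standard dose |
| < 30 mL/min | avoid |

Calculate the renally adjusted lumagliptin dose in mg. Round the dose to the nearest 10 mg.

SCr = 248 / 88.4 = 2.805 mg/dL
CrCl = (140 − 58) × 124 / (72 × 2.805) = 10168.0 / 201.96 ≈ 50.3 mL/min
CrCl ≈ 50 mL/min → bracket 30–74 mL/min.
50% of 800 mg = 400 mg

400 mg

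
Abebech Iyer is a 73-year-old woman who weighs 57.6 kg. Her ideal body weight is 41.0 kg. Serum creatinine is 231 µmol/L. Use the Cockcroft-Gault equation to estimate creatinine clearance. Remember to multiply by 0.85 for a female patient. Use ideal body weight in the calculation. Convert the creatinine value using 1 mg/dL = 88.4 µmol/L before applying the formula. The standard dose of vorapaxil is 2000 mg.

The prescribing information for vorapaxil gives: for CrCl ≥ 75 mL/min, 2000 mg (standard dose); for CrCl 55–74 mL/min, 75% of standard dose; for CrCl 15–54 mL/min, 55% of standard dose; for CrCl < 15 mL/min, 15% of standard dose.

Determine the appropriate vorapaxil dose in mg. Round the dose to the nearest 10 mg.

300 mg

SCr = 231 / 88.4 = 2.613 mg/dL
CrCl = (140 − 73) × 41 / (72 × 2.613) × 0.85 = 2747.0 / 188.14 × 0.85 ≈ 12.4 mL/min
CrCl ≈ 12 mL/min → bracket < 15 mL/min.
15% of 2000 mg = 300 mg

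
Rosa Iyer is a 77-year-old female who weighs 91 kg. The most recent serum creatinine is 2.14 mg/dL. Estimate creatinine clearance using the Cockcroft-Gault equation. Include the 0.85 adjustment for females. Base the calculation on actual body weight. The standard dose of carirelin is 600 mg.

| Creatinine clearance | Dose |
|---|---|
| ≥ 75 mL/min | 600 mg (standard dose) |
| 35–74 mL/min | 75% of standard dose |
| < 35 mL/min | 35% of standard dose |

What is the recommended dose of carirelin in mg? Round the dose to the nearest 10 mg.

CrCl = (140 − 77) × 91 / (72 × 2.14) × 0.85 = 5733.0 / 154.08 × 0.85 ≈ 31.6 mL/min
CrCl ≈ 32 mL/min → bracket < 35 mL/min.
35% of 600 mg = 210 mg

210 mg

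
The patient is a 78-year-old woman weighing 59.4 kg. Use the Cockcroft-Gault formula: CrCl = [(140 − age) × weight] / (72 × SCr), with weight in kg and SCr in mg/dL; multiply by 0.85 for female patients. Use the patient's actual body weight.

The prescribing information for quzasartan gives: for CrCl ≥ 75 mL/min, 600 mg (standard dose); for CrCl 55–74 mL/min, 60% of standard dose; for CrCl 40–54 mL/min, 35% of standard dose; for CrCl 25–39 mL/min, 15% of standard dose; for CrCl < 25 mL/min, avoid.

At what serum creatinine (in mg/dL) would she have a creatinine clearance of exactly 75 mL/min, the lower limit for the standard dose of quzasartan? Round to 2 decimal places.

Standard dose requires CrCl ≥ 75 mL/min.
Set (140 − 78) × 59.4 × 0.85 / (72 × SCr) = 75
SCr = (140 − 78) × 59.4 × 0.85 / (72 × 75) = 0.580 mg/dL

0.58 mg/dL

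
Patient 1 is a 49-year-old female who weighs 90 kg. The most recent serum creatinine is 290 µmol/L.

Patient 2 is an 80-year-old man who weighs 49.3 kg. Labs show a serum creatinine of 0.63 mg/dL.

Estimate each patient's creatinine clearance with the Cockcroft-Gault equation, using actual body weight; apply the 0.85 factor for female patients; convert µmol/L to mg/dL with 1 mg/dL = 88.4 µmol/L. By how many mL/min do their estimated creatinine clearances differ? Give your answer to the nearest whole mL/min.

Patient 1: SCr = 290 / 88.4 = 3.281 mg/dL
Patient 1: CrCl = (140 − 49) × 90 / (72 × 3.281) × 0.85 = 8190.0 / 236.23 × 0.85 ≈ 29.5 mL/min
Patient 2: CrCl = (140 − 80) × 49.3 / (72 × 0.63) = 2958.0 / 45.36 ≈ 65.2 mL/min
|29.5 − 65.2| = 35.7 mL/min

36 mL/min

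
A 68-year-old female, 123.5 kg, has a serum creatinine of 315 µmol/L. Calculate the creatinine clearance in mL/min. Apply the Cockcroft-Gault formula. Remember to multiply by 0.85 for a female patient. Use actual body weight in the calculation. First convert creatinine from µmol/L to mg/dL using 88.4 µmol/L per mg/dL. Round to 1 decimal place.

SCr = 315 / 88.4 = 3.563 mg/dL
CrCl = (140 − 68) × 123.5 / (72 × 3.563) × 0.85 = 8892.0 / 256.54 × 0.85 ≈ 29.5 mL/min

29.5 mL/min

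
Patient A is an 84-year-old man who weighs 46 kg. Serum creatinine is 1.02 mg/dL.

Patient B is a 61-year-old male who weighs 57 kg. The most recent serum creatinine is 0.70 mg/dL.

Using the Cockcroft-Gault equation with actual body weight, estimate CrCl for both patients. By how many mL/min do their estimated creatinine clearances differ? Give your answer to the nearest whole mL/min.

Patient A: CrCl = (140 − 84) × 46 / (72 × 1.02) = 2576.0 / 73.44 ≈ 35.1 mL/min
Patient B: CrCl = (140 − 61) × 57 / (72 × 0.7) = 4503.0 / 50.40 ≈ 89.3 mL/min
|35.1 − 89.3| = 54.2 mL/min

54 mL/min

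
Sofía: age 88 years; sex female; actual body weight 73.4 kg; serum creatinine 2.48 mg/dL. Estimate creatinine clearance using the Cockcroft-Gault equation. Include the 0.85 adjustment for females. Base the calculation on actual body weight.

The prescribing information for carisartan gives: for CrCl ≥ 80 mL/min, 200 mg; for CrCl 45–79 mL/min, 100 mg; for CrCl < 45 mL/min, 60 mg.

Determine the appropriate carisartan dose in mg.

CrCl = (140 − 88) × 73.4 / (72 × 2.48) × 0.85 = 3816.8 / 178.56 × 0.85 ≈ 18.2 mL/min
CrCl ≈ 18 mL/min → bracket < 45 mL/min.
Dose for this bracket: 60 mg.

60 mg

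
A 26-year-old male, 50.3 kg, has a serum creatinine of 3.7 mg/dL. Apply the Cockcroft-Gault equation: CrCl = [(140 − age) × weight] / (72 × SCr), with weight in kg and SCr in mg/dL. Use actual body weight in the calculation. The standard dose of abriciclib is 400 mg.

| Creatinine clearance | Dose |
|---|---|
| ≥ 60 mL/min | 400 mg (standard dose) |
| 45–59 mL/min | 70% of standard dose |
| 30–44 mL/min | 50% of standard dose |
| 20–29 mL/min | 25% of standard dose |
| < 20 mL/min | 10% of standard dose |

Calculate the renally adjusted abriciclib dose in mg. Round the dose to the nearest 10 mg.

100 mg

CrCl = (140 − 26) × 50.3 / (72 × 3.7) = 5734.2 / 266.40 ≈ 21.5 mL/min
CrCl ≈ 22 mL/min → bracket 20–29 mL/min.
25% of 400 mg = 100 mg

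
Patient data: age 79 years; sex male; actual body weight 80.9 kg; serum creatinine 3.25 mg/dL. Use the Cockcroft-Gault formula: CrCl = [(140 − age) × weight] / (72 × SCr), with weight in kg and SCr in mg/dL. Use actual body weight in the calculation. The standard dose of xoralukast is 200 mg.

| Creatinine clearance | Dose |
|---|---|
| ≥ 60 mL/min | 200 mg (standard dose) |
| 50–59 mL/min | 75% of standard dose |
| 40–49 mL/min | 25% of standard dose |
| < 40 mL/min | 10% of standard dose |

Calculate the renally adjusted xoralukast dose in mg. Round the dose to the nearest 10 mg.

CrCl = (140 − 79) × 80.9 / (72 × 3.25) = 4934.9 / 234.00 ≈ 21.1 mL/min
CrCl ≈ 21 mL/min → bracket < 40 mL/min.
10% of 200 mg = 20 mg

20 mg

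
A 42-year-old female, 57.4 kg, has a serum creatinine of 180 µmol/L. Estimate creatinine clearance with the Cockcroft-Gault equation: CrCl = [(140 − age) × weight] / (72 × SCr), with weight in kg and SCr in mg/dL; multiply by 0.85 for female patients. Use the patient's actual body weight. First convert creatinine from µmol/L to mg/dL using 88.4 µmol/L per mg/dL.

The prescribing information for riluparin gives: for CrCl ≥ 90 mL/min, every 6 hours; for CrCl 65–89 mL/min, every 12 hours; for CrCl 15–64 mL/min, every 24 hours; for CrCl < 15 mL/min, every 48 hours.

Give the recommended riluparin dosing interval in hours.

SCr = 180 / 88.4 = 2.036 mg/dL
CrCl = (140 − 42) × 57.4 / (72 × 2.036) × 0.85 = 5625.2 / 146.59 × 0.85 ≈ 32.6 mL/min
CrCl ≈ 33 mL/min → bracket 15–64 mL/min → every 24 hours.

every 24 hours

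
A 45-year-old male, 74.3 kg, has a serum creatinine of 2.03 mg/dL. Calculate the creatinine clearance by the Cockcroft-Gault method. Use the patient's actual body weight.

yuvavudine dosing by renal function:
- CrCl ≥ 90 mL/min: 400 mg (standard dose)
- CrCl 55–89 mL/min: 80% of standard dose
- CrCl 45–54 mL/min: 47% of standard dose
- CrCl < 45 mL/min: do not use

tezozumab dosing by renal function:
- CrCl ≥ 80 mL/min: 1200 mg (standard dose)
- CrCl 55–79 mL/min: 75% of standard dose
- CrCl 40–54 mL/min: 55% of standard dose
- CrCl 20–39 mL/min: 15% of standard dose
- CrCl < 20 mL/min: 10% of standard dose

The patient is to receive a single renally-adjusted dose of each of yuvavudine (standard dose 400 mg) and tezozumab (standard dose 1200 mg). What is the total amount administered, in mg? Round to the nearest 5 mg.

CrCl = (140 − 45) × 74.3 / (72 × 2.03) = 7058.5 / 146.16 ≈ 48.3 mL/min
CrCl ≈ 48 mL/min.
yuvavudine: 45–54 mL/min → 47% of 400 mg = 188 mg.
tezozumab: 40–54 mL/min → 55% of 1200 mg = 660 mg.
Total = 188 + 660 = 848 mg.

850 mg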